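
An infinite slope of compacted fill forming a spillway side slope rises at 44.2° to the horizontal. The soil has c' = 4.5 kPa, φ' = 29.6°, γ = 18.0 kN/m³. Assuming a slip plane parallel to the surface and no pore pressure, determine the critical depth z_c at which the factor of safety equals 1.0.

z_c = 1.20 m

Setting FS = 1.00 in FS = [c' + γz cos²β tanφ'] / [γz sinβ cosβ] and solving for z:
z = c' / [γ cosβ (FS·sinβ − cosβ·tanφ')]
  = 4.5 / [18.0·cos44.2°·(1.00·sin44.2° − cos44.2°·tan29.6°)]
  = 4.5 / [18.0·0.7169·(1.00·0.6972 − 0.7169·0.5681)]
  = 4.5 / 3.7410 = 1.203 m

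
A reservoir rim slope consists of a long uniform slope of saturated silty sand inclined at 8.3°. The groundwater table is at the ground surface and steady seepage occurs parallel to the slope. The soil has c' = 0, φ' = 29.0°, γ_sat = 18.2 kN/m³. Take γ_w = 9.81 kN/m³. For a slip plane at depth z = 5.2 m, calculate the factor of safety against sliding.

With seepage parallel to the slope and the water table at the surface, the effective normal stress on the slip plane uses the buoyant unit weight γ' = γ_sat − γ_w while the driving shear stress uses γ_sat:
FS = [c' + γ' z cos²β tanφ'] / [γ_sat z sinβ cosβ]
(For c' = 0 this reduces to FS = (γ'/γ_sat)·tanφ'/tanβ.)
γ' = 18.2 − 9.81 = 8.39 kN/m³
Numerator = 0.0 + 8.39·5.2·cos²8.3°·tan29.0° = 0.0 + 8.39·5.2·0.9792·0.5543 = 23.679 kPa
Denominator = 18.2·5.2·sin8.3°·cos8.3° = 18.2·5.2·0.1444·0.9895 = 13.519 kPa
FS = 23.679 / 13.519 = 1.752

FS = 1.75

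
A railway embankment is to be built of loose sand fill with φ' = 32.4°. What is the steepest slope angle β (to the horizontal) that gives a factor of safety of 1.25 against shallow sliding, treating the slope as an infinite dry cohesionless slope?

β = 26.9°

For an infinite dry cohesionless slope FS = tanφ'/tanβ, so tanβ = tanφ' / FS.
tanβ = tan32.4° / 1.25 = 0.6346 / 1.25 = 0.5077
β = arctan(0.5077) = 26.92°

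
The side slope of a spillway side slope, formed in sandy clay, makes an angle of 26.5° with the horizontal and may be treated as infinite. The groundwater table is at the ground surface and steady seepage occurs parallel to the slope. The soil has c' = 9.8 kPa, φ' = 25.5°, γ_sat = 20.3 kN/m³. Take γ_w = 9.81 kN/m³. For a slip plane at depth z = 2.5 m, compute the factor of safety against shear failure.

With seepage parallel to the slope and the water table at the surface, the effective normal stress on the slip plane uses the buoyant unit weight γ' = γ_sat − γ_w while the driving shear stress uses γ_sat:
FS = [c' + γ' z cos²β tanφ'] / [γ_sat z sinβ cosβ]
γ' = 20.3 − 9.81 = 10.49 kN/m³
Numerator = 9.8 + 10.49·2.5·cos²26.5°·tan25.5° = 9.8 + 10.49·2.5·0.8009·0.4770 = 19.818 kPa
Denominator = 20.3·2.5·sin26.5°·cos26.5° = 20.3·2.5·0.4462·0.8949 = 20.265 kPa
FS = 19.818 / 20.265 = 0.978

FS = 0.98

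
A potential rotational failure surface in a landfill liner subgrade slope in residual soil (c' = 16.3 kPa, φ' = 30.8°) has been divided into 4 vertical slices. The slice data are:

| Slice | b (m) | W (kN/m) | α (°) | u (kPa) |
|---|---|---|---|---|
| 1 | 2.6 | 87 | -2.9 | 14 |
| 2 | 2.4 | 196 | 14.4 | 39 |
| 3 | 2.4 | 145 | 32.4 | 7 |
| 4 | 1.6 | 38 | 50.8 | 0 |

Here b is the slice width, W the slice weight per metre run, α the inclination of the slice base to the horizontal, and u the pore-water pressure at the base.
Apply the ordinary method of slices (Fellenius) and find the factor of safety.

Ordinary method of slices: FS = Σ[c'·Δl_i + (W_i cosα_i − u_i·Δl_i)·tanφ'] / Σ W_i sinα_i, with Δl_i = b_i / cosα_i.
Slice 1: Δl = 2.6/cos(-2.9°) = 2.603 m; N'_1 = 87·cos(-2.9°) − 14·2.603 = 50.4; c'Δl = 42.43; W sinα = -4.4
Slice 2: Δl = 2.4/cos14.4° = 2.478 m; N'_2 = 196·cos14.4° − 39·2.478 = 93.2; c'Δl = 40.39; W sinα = 48.7
Slice 3: Δl = 2.4/cos32.4° = 2.842 m; N'_3 = 145·cos32.4° − 7·2.842 = 102.5; c'Δl = 46.33; W sinα = 77.7
Slice 4: Δl = 1.6/cos50.8° = 2.532 m; N'_4 = 38·cos50.8° − 0·2.532 = 24.0; c'Δl = 41.26; W sinα = 29.4
Σc'Δl = 170.4 kN/m; ΣN' = 270.2 kN/m; ΣW sinα = 151.5 kN/m
Resisting = 170.4 + 270.2·tan30.8° = 170.4 + 161.1 = 331.5 kN/m
FS = 331.5 / 151.5 = 2.188

FS = 2.19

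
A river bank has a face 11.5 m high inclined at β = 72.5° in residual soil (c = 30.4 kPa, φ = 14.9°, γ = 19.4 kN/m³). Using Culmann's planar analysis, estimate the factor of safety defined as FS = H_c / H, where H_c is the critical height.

H_c = (4c/γ) · sinβ cosφ / [1 − cos(β − φ)]
    = (4·30.4/19.4) · sin72.5°·cos14.9° / [1 − cos57.6°]
    = 6.268 · 0.9216 / 0.4642 = 12.45 m
FS = H_c / H = 12.45 / 11.5 = 1.082

FS = 1.08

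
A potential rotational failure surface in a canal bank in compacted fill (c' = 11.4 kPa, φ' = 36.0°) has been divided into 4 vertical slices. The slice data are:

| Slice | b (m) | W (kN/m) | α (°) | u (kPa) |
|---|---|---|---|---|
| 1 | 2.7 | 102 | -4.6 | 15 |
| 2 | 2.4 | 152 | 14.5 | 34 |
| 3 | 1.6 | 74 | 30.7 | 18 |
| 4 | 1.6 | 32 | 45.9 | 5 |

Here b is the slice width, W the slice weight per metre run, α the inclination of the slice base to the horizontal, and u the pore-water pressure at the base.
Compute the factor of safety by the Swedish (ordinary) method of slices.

FS = 2.50

Ordinary method of slices: FS = Σ[c'·Δl_i + (W_i cosα_i − u_i·Δl_i)·tanφ'] / Σ W_i sinα_i, with Δl_i = b_i / cosα_i.
Slice 1: Δl = 2.7/cos(-4.6°) = 2.709 m; N'_1 = 102·cos(-4.6°) − 15·2.709 = 61.0; c'Δl = 30.88; W sinα = -8.2
Slice 2: Δl = 2.4/cos14.5° = 2.479 m; N'_2 = 152·cos14.5° − 34·2.479 = 62.9; c'Δl = 28.26; W sinα = 38.1
Slice 3: Δl = 1.6/cos30.7° = 1.861 m; N'_3 = 74·cos30.7° − 18·1.861 = 30.1; c'Δl = 21.21; W sinα = 37.8
Slice 4: Δl = 1.6/cos45.9° = 2.299 m; N'_4 = 32·cos45.9° − 5·2.299 = 10.8; c'Δl = 26.21; W sinα = 23.0
Σc'Δl = 106.6 kN/m; ΣN' = 164.8 kN/m; ΣW sinα = 90.6 kN/m
Resisting = 106.6 + 164.8·tan36.0° = 106.6 + 119.8 = 226.3 kN/m
FS = 226.3 / 90.6 = 2.497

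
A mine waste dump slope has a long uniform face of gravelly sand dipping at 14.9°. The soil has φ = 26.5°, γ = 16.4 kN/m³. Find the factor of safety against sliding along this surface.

For a dry cohesionless infinite slope the factor of safety is FS = tanφ / tanβ.
FS = tan26.5° / tan14.9° = 0.4986 / 0.2661 = 1.874

FS = 1.87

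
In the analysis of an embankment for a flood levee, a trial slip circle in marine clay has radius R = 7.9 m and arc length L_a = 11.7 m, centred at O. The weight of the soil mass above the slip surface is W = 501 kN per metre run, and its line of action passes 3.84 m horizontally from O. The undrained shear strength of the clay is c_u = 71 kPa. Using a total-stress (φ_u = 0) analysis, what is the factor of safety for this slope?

FS = 3.41

Taking moments about the centre O, the resisting moment is provided by the undrained shear strength acting along the arc:
M_R = c_u·L_a·R = 71·11.70·7.9 = 6562.5 kN·m/m
M_D = W·d = 501·3.84 = 1923.8 kN·m/m
FS = M_R / M_D = 6562.5 / 1923.8 = 3.411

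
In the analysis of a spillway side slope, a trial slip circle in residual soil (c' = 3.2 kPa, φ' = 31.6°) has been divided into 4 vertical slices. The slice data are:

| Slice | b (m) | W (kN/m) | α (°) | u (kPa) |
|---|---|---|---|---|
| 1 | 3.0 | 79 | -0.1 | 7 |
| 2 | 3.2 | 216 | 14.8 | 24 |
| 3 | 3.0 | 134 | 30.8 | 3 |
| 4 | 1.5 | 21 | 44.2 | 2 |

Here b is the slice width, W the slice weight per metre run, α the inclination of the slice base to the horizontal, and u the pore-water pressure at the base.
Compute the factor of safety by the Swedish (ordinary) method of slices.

Ordinary method of slices: FS = Σ[c'·Δl_i + (W_i cosα_i − u_i·Δl_i)·tanφ'] / Σ W_i sinα_i, with Δl_i = b_i / cosα_i.
Slice 1: Δl = 3.0/cos(-0.1°) = 3.000 m; N'_1 = 79·cos(-0.1°) − 7·3.000 = 58.0; c'Δl = 9.60; W sinα = -0.1
Slice 2: Δl = 3.2/cos14.8° = 3.310 m; N'_2 = 216·cos14.8° − 24·3.310 = 129.4; c'Δl = 10.59; W sinα = 55.2
Slice 3: Δl = 3.0/cos30.8° = 3.493 m; N'_3 = 134·cos30.8° − 3·3.493 = 104.6; c'Δl = 11.18; W sinα = 68.6
Slice 4: Δl = 1.5/cos44.2° = 2.092 m; N'_4 = 21·cos44.2° − 2·2.092 = 10.9; c'Δl = 6.70; W sinα = 14.6
Σc'Δl = 38.1 kN/m; ΣN' = 302.9 kN/m; ΣW sinα = 138.3 kN/m
Resisting = 38.1 + 302.9·tan31.6° = 38.1 + 186.3 = 224.4 kN/m
FS = 224.4 / 138.3 = 1.623

FS = 1.62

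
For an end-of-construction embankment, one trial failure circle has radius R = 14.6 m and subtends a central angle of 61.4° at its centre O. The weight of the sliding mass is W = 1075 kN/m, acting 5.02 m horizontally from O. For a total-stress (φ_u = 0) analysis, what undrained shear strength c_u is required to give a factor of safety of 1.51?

c_u = 35.7 kPa

FS = c_u·L_a·R / (W·d), so c_u = FS·W·d / (L_a·R).
Arc length L_a = R·θ = 14.6·(61.4°·π/180) = 14.6·1.0716 = 15.65 m
c_u = 1.51·1075·5.02 / (15.65·14.6) = 8148.7 / 228.43 = 35.67 kPa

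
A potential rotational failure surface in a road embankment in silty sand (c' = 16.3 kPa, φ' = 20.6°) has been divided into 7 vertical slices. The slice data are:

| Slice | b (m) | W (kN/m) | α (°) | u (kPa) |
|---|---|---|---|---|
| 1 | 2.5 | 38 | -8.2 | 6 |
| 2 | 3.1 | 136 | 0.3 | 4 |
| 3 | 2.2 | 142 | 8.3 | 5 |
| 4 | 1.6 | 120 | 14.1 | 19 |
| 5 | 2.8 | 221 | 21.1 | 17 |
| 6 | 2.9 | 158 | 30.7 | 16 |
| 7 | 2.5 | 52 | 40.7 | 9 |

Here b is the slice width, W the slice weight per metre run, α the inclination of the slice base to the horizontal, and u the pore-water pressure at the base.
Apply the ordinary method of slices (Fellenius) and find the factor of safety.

FS = 2.26

Ordinary method of slices: FS = Σ[c'·Δl_i + (W_i cosα_i − u_i·Δl_i)·tanφ'] / Σ W_i sinα_i, with Δl_i = b_i / cosα_i.
Slice 1: Δl = 2.5/cos(-8.2°) = 2.526 m; N'_1 = 38·cos(-8.2°) − 6·2.526 = 22.5; c'Δl = 41.17; W sinα = -5.4
Slice 2: Δl = 3.1/cos0.3° = 3.100 m; N'_2 = 136·cos0.3° − 4·3.100 = 123.6; c'Δl = 50.53; W sinα = 0.7
Slice 3: Δl = 2.2/cos8.3° = 2.223 m; N'_3 = 142·cos8.3° − 5·2.223 = 129.4; c'Δl = 36.24; W sinα = 20.5
Slice 4: Δl = 1.6/cos14.1° = 1.650 m; N'_4 = 120·cos14.1° − 19·1.650 = 85.0; c'Δl = 26.89; W sinα = 29.2
Slice 5: Δl = 2.8/cos21.1° = 3.001 m; N'_5 = 221·cos21.1° − 17·3.001 = 155.2; c'Δl = 48.92; W sinα = 79.6
Slice 6: Δl = 2.9/cos30.7° = 3.373 m; N'_6 = 158·cos30.7° − 16·3.373 = 81.9; c'Δl = 54.97; W sinα = 80.7
Slice 7: Δl = 2.5/cos40.7° = 3.298 m; N'_7 = 52·cos40.7° − 9·3.298 = 9.7; c'Δl = 53.75; W sinα = 33.9
Σc'Δl = 312.5 kN/m; ΣN' = 607.3 kN/m; ΣW sinα = 239.2 kN/m
Resisting = 312.5 + 607.3·tan20.6° = 312.5 + 228.3 = 540.7 kN/m
FS = 540.7 / 239.2 = 2.261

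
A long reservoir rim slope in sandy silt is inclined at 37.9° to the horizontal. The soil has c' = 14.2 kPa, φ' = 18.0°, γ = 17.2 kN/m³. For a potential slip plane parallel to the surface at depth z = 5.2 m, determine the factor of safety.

FS = 0.74

For an infinite slope with a slip plane parallel to the surface (no pore pressure): FS = [c' + γz cos²β tanφ'] / [γz sinβ cosβ].
γz = 17.2·5.2 = 89.44 kN/m²
Numerator = 14.2 + 89.44·cos²37.9°·tan18.0° = 14.2 + 89.44·0.6227·0.3249 = 32.295 kPa
Denominator = 89.44·sin37.9°·cos37.9° = 89.44·0.6143·0.7891 = 43.354 kPa
FS = 32.295 / 43.354 = 0.745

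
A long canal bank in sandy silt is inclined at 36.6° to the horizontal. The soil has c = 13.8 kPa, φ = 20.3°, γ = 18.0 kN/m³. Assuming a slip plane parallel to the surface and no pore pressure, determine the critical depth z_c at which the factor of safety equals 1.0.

Setting FS = 1.00 in FS = [c + γz cos²β tanφ] / [γz sinβ cosβ] and solving for z:
z = c / [γ cosβ (FS·sinβ − cosβ·tanφ)]
  = 13.8 / [18.0·cos36.6°·(1.00·sin36.6° − cos36.6°·tan20.3°)]
  = 13.8 / [18.0·0.8028·(1.00·0.5962 − 0.8028·0.3699)]
  = 13.8 / 4.3244 = 3.191 m

z_c = 3.19 m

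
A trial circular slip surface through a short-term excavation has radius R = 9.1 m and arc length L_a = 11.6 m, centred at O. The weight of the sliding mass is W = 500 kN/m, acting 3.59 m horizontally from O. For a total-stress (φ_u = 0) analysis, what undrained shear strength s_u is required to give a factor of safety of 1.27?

FS = s_u·L_a·R / (W·d), so s_u = FS·W·d / (L_a·R).
s_u = 1.27·500·3.59 / (11.60·9.1) = 2279.7 / 105.56 = 21.60 kPa

s_u = 21.6 kPa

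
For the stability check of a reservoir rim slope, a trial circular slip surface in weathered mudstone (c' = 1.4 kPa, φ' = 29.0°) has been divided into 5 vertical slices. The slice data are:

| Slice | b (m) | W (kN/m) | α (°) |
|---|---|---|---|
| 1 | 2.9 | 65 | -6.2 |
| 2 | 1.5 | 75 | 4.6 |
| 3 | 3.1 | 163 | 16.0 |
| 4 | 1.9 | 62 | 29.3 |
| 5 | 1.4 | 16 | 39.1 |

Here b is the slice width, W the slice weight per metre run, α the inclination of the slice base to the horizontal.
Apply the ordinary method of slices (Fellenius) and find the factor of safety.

FS = 2.58

Ordinary method of slices: FS = Σ[c'·Δl_i + (W_i cosα_i)·tanφ'] / Σ W_i sinα_i, with Δl_i = b_i / cosα_i.
Slice 1: Δl = 2.9/cos(-6.2°) = 2.917 m; N'_1 = 65·cos(-6.2°) = 64.6; c'Δl = 4.08; W sinα = -7.0
Slice 2: Δl = 1.5/cos4.6° = 1.505 m; N'_2 = 75·cos4.6° = 74.8; c'Δl = 2.11; W sinα = 6.0
Slice 3: Δl = 3.1/cos16.0° = 3.225 m; N'_3 = 163·cos16.0° = 156.7; c'Δl = 4.51; W sinα = 44.9
Slice 4: Δl = 1.9/cos29.3° = 2.179 m; N'_4 = 62·cos29.3° = 54.1; c'Δl = 3.05; W sinα = 30.3
Slice 5: Δl = 1.4/cos39.1° = 1.804 m; N'_5 = 16·cos39.1° = 12.4; c'Δl = 2.53; W sinα = 10.1
Σc'Δl = 16.3 kN/m; ΣN' = 362.5 kN/m; ΣW sinα = 84.4 kN/m
Resisting = 16.3 + 362.5·tan29.0° = 16.3 + 201.0 = 217.2 kN/m
FS = 217.2 / 84.4 = 2.575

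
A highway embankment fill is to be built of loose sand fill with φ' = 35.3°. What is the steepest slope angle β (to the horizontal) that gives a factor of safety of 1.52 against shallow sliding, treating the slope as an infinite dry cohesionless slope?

For an infinite dry cohesionless slope FS = tanφ'/tanβ, so tanβ = tanφ' / FS.
tanβ = tan35.3° / 1.52 = 0.7080 / 1.52 = 0.4658
β = arctan(0.4658) = 24.98°

β = 25.0°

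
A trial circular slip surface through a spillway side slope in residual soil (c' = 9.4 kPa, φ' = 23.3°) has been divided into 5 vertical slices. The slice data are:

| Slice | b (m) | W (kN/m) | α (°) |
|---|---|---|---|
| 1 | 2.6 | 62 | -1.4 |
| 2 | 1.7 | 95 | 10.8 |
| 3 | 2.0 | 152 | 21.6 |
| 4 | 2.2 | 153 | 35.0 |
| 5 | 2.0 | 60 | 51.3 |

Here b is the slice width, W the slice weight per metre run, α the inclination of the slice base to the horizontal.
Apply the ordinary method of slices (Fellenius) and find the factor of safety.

Ordinary method of slices: FS = Σ[c'·Δl_i + (W_i cosα_i)·tanφ'] / Σ W_i sinα_i, with Δl_i = b_i / cosα_i.
Slice 1: Δl = 2.6/cos(-1.4°) = 2.601 m; N'_1 = 62·cos(-1.4°) = 62.0; c'Δl = 24.45; W sinα = -1.5
Slice 2: Δl = 1.7/cos10.8° = 1.731 m; N'_2 = 95·cos10.8° = 93.3; c'Δl = 16.27; W sinα = 17.8
Slice 3: Δl = 2.0/cos21.6° = 2.151 m; N'_3 = 152·cos21.6° = 141.3; c'Δl = 20.22; W sinα = 56.0
Slice 4: Δl = 2.2/cos35.0° = 2.686 m; N'_4 = 153·cos35.0° = 125.3; c'Δl = 25.25; W sinα = 87.8
Slice 5: Δl = 2.0/cos51.3° = 3.199 m; N'_5 = 60·cos51.3° = 37.5; c'Δl = 30.07; W sinα = 46.8
Σc'Δl = 116.2 kN/m; ΣN' = 459.5 kN/m; ΣW sinα = 206.8 kN/m
Resisting = 116.2 + 459.5·tan23.3° = 116.2 + 197.9 = 314.1 kN/m
FS = 314.1 / 206.8 = 1.519

FS = 1.52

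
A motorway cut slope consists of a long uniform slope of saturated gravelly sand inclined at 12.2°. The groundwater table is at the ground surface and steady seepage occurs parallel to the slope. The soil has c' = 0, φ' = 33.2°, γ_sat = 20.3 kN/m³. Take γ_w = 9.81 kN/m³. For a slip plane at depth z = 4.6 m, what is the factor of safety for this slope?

FS = 1.56

With seepage parallel to the slope and the water table at the surface, the effective normal stress on the slip plane uses the buoyant unit weight γ' = γ_sat − γ_w while the driving shear stress uses γ_sat:
FS = [c' + γ' z cos²β tanφ'] / [γ_sat z sinβ cosβ]
(For c' = 0 this reduces to FS = (γ'/γ_sat)·tanφ'/tanβ.)
γ' = 20.3 − 9.81 = 10.49 kN/m³
Numerator = 0.0 + 10.49·4.6·cos²12.2°·tan33.2° = 0.0 + 10.49·4.6·0.9553·0.6544 = 30.166 kPa
Denominator = 20.3·4.6·sin12.2°·cos12.2° = 20.3·4.6·0.2113·0.9774 = 19.288 kPa
FS = 30.166 / 19.288 = 1.564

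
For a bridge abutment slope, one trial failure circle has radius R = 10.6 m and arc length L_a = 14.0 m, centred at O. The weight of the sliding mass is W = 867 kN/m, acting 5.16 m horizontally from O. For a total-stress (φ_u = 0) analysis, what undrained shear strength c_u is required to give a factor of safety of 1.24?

FS = c_u·L_a·R / (W·d), so c_u = FS·W·d / (L_a·R).
c_u = 1.24·867·5.16 / (14.00·10.6) = 5547.4 / 148.40 = 37.38 kPa

c_u = 37.4 kPa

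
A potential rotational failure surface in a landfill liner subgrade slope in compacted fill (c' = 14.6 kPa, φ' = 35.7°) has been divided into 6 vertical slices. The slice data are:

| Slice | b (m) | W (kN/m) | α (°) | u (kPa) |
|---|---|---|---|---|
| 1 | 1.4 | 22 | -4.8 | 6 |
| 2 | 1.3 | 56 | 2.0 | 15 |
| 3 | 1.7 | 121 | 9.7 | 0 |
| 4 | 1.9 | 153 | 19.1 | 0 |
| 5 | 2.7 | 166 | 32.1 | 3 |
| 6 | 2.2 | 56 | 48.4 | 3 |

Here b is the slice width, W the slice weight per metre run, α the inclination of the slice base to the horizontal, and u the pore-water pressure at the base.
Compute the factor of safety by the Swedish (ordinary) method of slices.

Ordinary method of slices: FS = Σ[c'·Δl_i + (W_i cosα_i − u_i·Δl_i)·tanφ'] / Σ W_i sinα_i, with Δl_i = b_i / cosα_i.
Slice 1: Δl = 1.4/cos(-4.8°) = 1.405 m; N'_1 = 22·cos(-4.8°) − 6·1.405 = 13.5; c'Δl = 20.51; W sinα = -1.8
Slice 2: Δl = 1.3/cos2.0° = 1.301 m; N'_2 = 56·cos2.0° − 15·1.301 = 36.5; c'Δl = 18.99; W sinα = 2.0
Slice 3: Δl = 1.7/cos9.7° = 1.725 m; N'_3 = 121·cos9.7° − 0·1.725 = 119.3; c'Δl = 25.18; W sinα = 20.4
Slice 4: Δl = 1.9/cos19.1° = 2.011 m; N'_4 = 153·cos19.1° − 0·2.011 = 144.6; c'Δl = 29.36; W sinα = 50.1
Slice 5: Δl = 2.7/cos32.1° = 3.187 m; N'_5 = 166·cos32.1° − 3·3.187 = 131.1; c'Δl = 46.53; W sinα = 88.2
Slice 6: Δl = 2.2/cos48.4° = 3.314 m; N'_6 = 56·cos48.4° − 3·3.314 = 27.2; c'Δl = 48.38; W sinα = 41.9
Σc'Δl = 189.0 kN/m; ΣN' = 472.1 kN/m; ΣW sinα = 200.7 kN/m
Resisting = 189.0 + 472.1·tan35.7° = 189.0 + 339.2 = 528.2 kN/m
FS = 528.2 / 200.7 = 2.632

FS = 2.63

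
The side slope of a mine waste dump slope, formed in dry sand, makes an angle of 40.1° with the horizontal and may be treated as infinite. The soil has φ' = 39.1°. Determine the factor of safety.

FS = 0.97

For a dry cohesionless infinite slope the factor of safety is FS = tanφ' / tanβ.
FS = tan39.1° / tan40.1° = 0.8127 / 0.8421 = 0.965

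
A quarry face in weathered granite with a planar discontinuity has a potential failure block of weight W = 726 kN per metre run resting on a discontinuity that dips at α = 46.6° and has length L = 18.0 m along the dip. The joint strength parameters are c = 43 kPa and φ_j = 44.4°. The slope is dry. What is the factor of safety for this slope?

FS = 2.39

Resolving the block weight along and normal to the plane and applying the Mohr–Coulomb strength on the joint:
N' = W cosα = 726·cos46.6° = 498.8 kN/m
Driving force T = W sinα = 726·sin46.6° = 527.5 kN/m
Resisting force R = c·L + N'·tanφ_j = 43·18.0 + 498.8·tan44.4° = 774.0 + 488.5 = 1262.5 kN/m
FS = R / T = 1262.5 / 527.5 = 2.393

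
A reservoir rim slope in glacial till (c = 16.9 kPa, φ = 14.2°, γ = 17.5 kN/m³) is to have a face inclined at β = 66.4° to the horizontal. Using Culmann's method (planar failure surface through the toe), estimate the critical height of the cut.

H_c = 8.87 m

Culmann's analysis gives the critical failure plane at α_cr = (β + φ)/2 = (66.4 + 14.2)/2 = 40.3°, and the critical height
H_c = (4c/γ) · sinβ cosφ / [1 − cos(β − φ)]
    = (4·16.9/17.5) · sin66.4°·cos14.2° / [1 − cos(52.2°)]
    = 3.863 · 0.9164·0.9694 / [1 − 0.6129]
    = 3.863 · 0.8884 / 0.3871
    = 8.87 m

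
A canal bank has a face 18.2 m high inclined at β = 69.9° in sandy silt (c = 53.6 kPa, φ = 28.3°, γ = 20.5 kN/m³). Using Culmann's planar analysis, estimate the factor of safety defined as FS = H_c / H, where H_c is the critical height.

H_c = (4c/γ) · sinβ cosφ / [1 − cos(β − φ)]
    = (4·53.6/20.5) · sin69.9°·cos28.3° / [1 − cos41.6°]
    = 10.459 · 0.8269 / 0.2522 = 34.29 m
FS = H_c / H = 34.29 / 18.2 = 1.884

FS = 1.88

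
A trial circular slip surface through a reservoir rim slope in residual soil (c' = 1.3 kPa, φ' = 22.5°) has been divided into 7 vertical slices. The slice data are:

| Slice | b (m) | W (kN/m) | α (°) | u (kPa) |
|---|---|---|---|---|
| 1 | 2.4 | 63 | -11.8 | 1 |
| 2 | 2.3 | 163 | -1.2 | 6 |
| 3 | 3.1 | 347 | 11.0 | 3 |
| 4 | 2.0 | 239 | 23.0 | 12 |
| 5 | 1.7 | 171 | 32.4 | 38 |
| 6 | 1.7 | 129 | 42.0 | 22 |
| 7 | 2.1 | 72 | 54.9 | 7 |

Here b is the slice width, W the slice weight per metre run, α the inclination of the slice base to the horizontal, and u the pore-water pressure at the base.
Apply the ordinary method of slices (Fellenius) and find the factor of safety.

Ordinary method of slices: FS = Σ[c'·Δl_i + (W_i cosα_i − u_i·Δl_i)·tanφ'] / Σ W_i sinα_i, with Δl_i = b_i / cosα_i.
Slice 1: Δl = 2.4/cos(-11.8°) = 2.452 m; N'_1 = 63·cos(-11.8°) − 1·2.452 = 59.2; c'Δl = 3.19; W sinα = -12.9
Slice 2: Δl = 2.3/cos(-1.2°) = 2.301 m; N'_2 = 163·cos(-1.2°) − 6·2.301 = 149.2; c'Δl = 2.99; W sinα = -3.4
Slice 3: Δl = 3.1/cos11.0° = 3.158 m; N'_3 = 347·cos11.0° − 3·3.158 = 331.2; c'Δl = 4.11; W sinα = 66.2
Slice 4: Δl = 2.0/cos23.0° = 2.173 m; N'_4 = 239·cos23.0° − 12·2.173 = 193.9; c'Δl = 2.82; W sinα = 93.4
Slice 5: Δl = 1.7/cos32.4° = 2.013 m; N'_5 = 171·cos32.4° − 38·2.013 = 67.9; c'Δl = 2.62; W sinα = 91.6
Slice 6: Δl = 1.7/cos42.0° = 2.288 m; N'_6 = 129·cos42.0° − 22·2.288 = 45.5; c'Δl = 2.97; W sinα = 86.3
Slice 7: Δl = 2.1/cos54.9° = 3.652 m; N'_7 = 72·cos54.9° − 7·3.652 = 15.8; c'Δl = 4.75; W sinα = 58.9
Σc'Δl = 23.4 kN/m; ΣN' = 862.7 kN/m; ΣW sinα = 380.1 kN/m
Resisting = 23.4 + 862.7·tan22.5° = 23.4 + 357.3 = 380.8 kN/m
FS = 380.8 / 380.1 = 1.002

FS = 1.00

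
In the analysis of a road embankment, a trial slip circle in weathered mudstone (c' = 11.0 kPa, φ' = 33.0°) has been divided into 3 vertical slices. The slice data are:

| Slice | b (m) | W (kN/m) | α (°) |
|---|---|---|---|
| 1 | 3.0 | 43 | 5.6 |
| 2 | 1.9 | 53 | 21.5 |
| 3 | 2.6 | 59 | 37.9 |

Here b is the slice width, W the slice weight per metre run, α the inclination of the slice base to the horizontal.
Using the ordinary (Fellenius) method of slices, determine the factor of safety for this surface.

Ordinary method of slices: FS = Σ[c'·Δl_i + (W_i cosα_i)·tanφ'] / Σ W_i sinα_i, with Δl_i = b_i / cosα_i.
Slice 1: Δl = 3.0/cos5.6° = 3.014 m; N'_1 = 43·cos5.6° = 42.8; c'Δl = 33.16; W sinα = 4.2
Slice 2: Δl = 1.9/cos21.5° = 2.042 m; N'_2 = 53·cos21.5° = 49.3; c'Δl = 22.46; W sinα = 19.4
Slice 3: Δl = 2.6/cos37.9° = 3.295 m; N'_3 = 59·cos37.9° = 46.6; c'Δl = 36.24; W sinα = 36.2
Σc'Δl = 91.9 kN/m; ΣN' = 138.7 kN/m; ΣW sinα = 59.9 kN/m
Resisting = 91.9 + 138.7·tan33.0° = 91.9 + 90.0 = 181.9 kN/m
FS = 181.9 / 59.9 = 3.039

FS = 3.04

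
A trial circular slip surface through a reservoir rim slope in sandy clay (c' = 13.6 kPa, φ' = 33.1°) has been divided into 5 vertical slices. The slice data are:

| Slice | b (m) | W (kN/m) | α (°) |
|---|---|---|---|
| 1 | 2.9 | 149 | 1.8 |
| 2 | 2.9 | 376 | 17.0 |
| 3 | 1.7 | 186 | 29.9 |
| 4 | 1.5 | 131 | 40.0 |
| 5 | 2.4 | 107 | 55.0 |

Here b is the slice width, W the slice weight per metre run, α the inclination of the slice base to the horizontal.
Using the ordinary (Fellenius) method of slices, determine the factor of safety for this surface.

Ordinary method of slices: FS = Σ[c'·Δl_i + (W_i cosα_i)·tanφ'] / Σ W_i sinα_i, with Δl_i = b_i / cosα_i.
Slice 1: Δl = 2.9/cos1.8° = 2.901 m; N'_1 = 149·cos1.8° = 148.9; c'Δl = 39.46; W sinα = 4.7
Slice 2: Δl = 2.9/cos17.0° = 3.033 m; N'_2 = 376·cos17.0° = 359.6; c'Δl = 41.24; W sinα = 109.9
Slice 3: Δl = 1.7/cos29.9° = 1.961 m; N'_3 = 186·cos29.9° = 161.2; c'Δl = 26.67; W sinα = 92.7
Slice 4: Δl = 1.5/cos40.0° = 1.958 m; N'_4 = 131·cos40.0° = 100.4; c'Δl = 26.63; W sinα = 84.2
Slice 5: Δl = 2.4/cos55.0° = 4.184 m; N'_5 = 107·cos55.0° = 61.4; c'Δl = 56.91; W sinα = 87.6
Σc'Δl = 190.9 kN/m; ΣN' = 831.5 kN/m; ΣW sinα = 379.2 kN/m
Resisting = 190.9 + 831.5·tan33.1° = 190.9 + 542.0 = 732.9 kN/m
FS = 732.9 / 379.2 = 1.933

FS = 1.93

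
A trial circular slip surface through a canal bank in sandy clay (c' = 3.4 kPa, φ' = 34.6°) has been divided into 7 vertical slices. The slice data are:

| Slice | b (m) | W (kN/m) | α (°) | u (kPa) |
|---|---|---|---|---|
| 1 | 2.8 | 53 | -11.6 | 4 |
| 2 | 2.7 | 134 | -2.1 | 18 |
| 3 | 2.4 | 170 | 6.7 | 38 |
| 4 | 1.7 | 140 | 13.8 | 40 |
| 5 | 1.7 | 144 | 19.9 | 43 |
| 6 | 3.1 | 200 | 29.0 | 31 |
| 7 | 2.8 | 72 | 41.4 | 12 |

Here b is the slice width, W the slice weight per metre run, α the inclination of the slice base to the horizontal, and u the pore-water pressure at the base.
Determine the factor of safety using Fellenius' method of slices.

Ordinary method of slices: FS = Σ[c'·Δl_i + (W_i cosα_i − u_i·Δl_i)·tanφ'] / Σ W_i sinα_i, with Δl_i = b_i / cosα_i.
Slice 1: Δl = 2.8/cos(-11.6°) = 2.858 m; N'_1 = 53·cos(-11.6°) − 4·2.858 = 40.5; c'Δl = 9.72; W sinα = -10.7
Slice 2: Δl = 2.7/cos(-2.1°) = 2.702 m; N'_2 = 134·cos(-2.1°) − 18·2.702 = 85.3; c'Δl = 9.19; W sinα = -4.9
Slice 3: Δl = 2.4/cos6.7° = 2.417 m; N'_3 = 170·cos6.7° − 38·2.417 = 77.0; c'Δl = 8.22; W sinα = 19.8
Slice 4: Δl = 1.7/cos13.8° = 1.751 m; N'_4 = 140·cos13.8° − 40·1.751 = 65.9; c'Δl = 5.95; W sinα = 33.4
Slice 5: Δl = 1.7/cos19.9° = 1.808 m; N'_5 = 144·cos19.9° − 43·1.808 = 57.7; c'Δl = 6.15; W sinα = 49.0
Slice 6: Δl = 3.1/cos29.0° = 3.544 m; N'_6 = 200·cos29.0° − 31·3.544 = 65.0; c'Δl = 12.05; W sinα = 97.0
Slice 7: Δl = 2.8/cos41.4° = 3.733 m; N'_7 = 72·cos41.4° − 12·3.733 = 9.2; c'Δl = 12.69; W sinα = 47.6
Σc'Δl = 64.0 kN/m; ΣN' = 400.6 kN/m; ΣW sinα = 231.3 kN/m
Resisting = 64.0 + 400.6·tan34.6° = 64.0 + 276.4 = 340.3 kN/m
FS = 340.3 / 231.3 = 1.472

FS = 1.47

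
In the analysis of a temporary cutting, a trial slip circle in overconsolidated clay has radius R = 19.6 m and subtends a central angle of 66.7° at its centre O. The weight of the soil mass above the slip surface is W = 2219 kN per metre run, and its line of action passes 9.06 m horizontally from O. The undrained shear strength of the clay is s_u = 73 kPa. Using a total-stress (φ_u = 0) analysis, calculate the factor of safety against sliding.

Taking moments about the centre O, the resisting moment is provided by the undrained shear strength acting along the arc:
Arc length L_a = R·θ = 19.6·(66.7°·π/180) = 19.6·1.1641 = 22.82 m
M_R = s_u·L_a·R = 73·22.82·19.6 = 32646.6 kN·m/m
M_D = W·d = 2219·9.06 = 20104.1 kN·m/m
FS = M_R / M_D = 32646.6 / 20104.1 = 1.624

FS = 1.62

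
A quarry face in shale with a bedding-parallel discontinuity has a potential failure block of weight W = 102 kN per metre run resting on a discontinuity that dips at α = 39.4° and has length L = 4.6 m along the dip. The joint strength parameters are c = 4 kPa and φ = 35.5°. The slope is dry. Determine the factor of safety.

Resolving the block weight along and normal to the plane and applying the Mohr–Coulomb strength on the joint:
N' = W cosα = 102·cos39.4° = 78.8 kN/m
Driving force T = W sinα = 102·sin39.4° = 64.7 kN/m
Resisting force R = c·L + N'·tanφ = 4·4.6 + 78.8·tan35.5° = 18.4 + 56.2 = 74.6 kN/m
FS = R / T = 74.6 / 64.7 = 1.153

FS = 1.15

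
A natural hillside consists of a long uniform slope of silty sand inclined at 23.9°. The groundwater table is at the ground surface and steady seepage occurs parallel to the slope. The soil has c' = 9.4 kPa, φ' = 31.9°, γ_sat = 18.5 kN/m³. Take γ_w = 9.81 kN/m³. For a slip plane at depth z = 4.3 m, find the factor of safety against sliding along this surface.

With seepage parallel to the slope and the water table at the surface, the effective normal stress on the slip plane uses the buoyant unit weight γ' = γ_sat − γ_w while the driving shear stress uses γ_sat:
FS = [c' + γ' z cos²β tanφ'] / [γ_sat z sinβ cosβ]
γ' = 18.5 − 9.81 = 8.69 kN/m³
Numerator = 9.4 + 8.69·4.3·cos²23.9°·tan31.9° = 9.4 + 8.69·4.3·0.8359·0.6224 = 28.841 kPa
Denominator = 18.5·4.3·sin23.9°·cos23.9° = 18.5·4.3·0.4051·0.9143 = 29.466 kPa
FS = 28.841 / 29.466 = 0.979

FS = 0.98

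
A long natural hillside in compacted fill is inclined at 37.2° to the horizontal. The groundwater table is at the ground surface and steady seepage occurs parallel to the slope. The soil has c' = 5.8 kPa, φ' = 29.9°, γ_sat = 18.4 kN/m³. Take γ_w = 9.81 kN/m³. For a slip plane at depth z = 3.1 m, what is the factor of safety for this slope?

With seepage parallel to the slope and the water table at the surface, the effective normal stress on the slip plane uses the buoyant unit weight γ' = γ_sat − γ_w while the driving shear stress uses γ_sat:
FS = [c' + γ' z cos²β tanφ'] / [γ_sat z sinβ cosβ]
γ' = 18.4 − 9.81 = 8.59 kN/m³
Numerator = 5.8 + 8.59·3.1·cos²37.2°·tan29.9° = 5.8 + 8.59·3.1·0.6345·0.5750 = 15.515 kPa
Denominator = 18.4·3.1·sin37.2°·cos37.2° = 18.4·3.1·0.6046·0.7965 = 27.469 kPa
FS = 15.515 / 27.469 = 0.565

FS = 0.56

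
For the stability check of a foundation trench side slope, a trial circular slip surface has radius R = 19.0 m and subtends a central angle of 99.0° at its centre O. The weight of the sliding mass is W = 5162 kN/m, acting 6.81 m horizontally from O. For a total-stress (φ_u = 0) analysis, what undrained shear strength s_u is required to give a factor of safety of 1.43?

s_u = 80.6 kPa

FS = s_u·L_a·R / (W·d), so s_u = FS·W·d / (L_a·R).
Arc length L_a = R·θ = 19.0·(99.0°·π/180) = 19.0·1.7279 = 32.83 m
s_u = 1.43·5162·6.81 / (32.83·19.0) = 50269.1 / 623.76 = 80.59 kPa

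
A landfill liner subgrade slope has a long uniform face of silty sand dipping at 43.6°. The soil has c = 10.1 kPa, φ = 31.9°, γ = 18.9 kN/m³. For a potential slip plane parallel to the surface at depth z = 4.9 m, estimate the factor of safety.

FS = 0.87

For an infinite slope with a slip plane parallel to the surface (no pore pressure): FS = [c + γz cos²β tanφ] / [γz sinβ cosβ].
γz = 18.9·4.9 = 92.61 kN/m²
Numerator = 10.1 + 92.61·cos²43.6°·tan31.9° = 10.1 + 92.61·0.5244·0.6224 = 40.330 kPa
Denominator = 92.61·sin43.6°·cos43.6° = 92.61·0.6896·0.7242 = 46.250 kPa
FS = 40.330 / 46.250 = 0.872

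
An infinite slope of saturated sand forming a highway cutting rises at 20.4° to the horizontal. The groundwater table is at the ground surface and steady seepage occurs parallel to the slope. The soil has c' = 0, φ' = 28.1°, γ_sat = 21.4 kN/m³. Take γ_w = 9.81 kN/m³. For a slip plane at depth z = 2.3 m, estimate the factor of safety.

FS = 0.78

With seepage parallel to the slope and the water table at the surface, the effective normal stress on the slip plane uses the buoyant unit weight γ' = γ_sat − γ_w while the driving shear stress uses γ_sat:
FS = [c' + γ' z cos²β tanφ'] / [γ_sat z sinβ cosβ]
(For c' = 0 this reduces to FS = (γ'/γ_sat)·tanφ'/tanβ.)
γ' = 21.4 − 9.81 = 11.59 kN/m³
Numerator = 0.0 + 11.59·2.3·cos²20.4°·tan28.1° = 0.0 + 11.59·2.3·0.8785·0.5340 = 12.504 kPa
Denominator = 21.4·2.3·sin20.4°·cos20.4° = 21.4·2.3·0.3486·0.9373 = 16.081 kPa
FS = 12.504 / 16.081 = 0.778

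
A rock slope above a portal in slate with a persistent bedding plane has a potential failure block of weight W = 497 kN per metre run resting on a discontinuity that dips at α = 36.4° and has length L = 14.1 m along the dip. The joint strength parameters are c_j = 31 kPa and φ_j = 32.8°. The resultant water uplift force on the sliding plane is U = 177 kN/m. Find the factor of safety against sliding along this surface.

Resolving the block weight along and normal to the plane and applying the Mohr–Coulomb strength on the joint:
N' = W cosα − U = 497·cos36.4° − 177 = 223.0 kN/m
Driving force T = W sinα = 497·sin36.4° = 294.9 kN/m
Resisting force R = c_j·L + N'·tanφ_j = 31·14.1 + 223.0·tan32.8° = 437.1 + 143.7 = 580.8 kN/m
FS = R / T = 580.8 / 294.9 = 1.969

FS = 1.97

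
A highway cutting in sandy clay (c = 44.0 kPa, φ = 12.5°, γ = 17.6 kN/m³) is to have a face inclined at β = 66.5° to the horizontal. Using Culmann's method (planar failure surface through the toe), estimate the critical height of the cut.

H_c = 21.72 m

Culmann's analysis gives the critical failure plane at α_cr = (β + φ)/2 = (66.5 + 12.5)/2 = 39.5°, and the critical height
H_c = (4c/γ) · sinβ cosφ / [1 − cos(β − φ)]
    = (4·44.0/17.6) · sin66.5°·cos12.5° / [1 − cos(54.0°)]
    = 10.000 · 0.9171·0.9763 / [1 − 0.5878]
    = 10.000 · 0.8953 / 0.4122
    = 21.72 m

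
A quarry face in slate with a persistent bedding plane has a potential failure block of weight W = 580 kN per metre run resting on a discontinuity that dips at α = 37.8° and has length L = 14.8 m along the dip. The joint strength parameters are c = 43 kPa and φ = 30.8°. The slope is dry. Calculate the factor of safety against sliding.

FS = 2.56

Resolving the block weight along and normal to the plane and applying the Mohr–Coulomb strength on the joint:
N' = W cosα = 580·cos37.8° = 458.3 kN/m
Driving force T = W sinα = 580·sin37.8° = 355.5 kN/m
Resisting force R = c·L + N'·tanφ = 43·14.8 + 458.3·tan30.8° = 636.4 + 273.2 = 909.6 kN/m
FS = R / T = 909.6 / 355.5 = 2.559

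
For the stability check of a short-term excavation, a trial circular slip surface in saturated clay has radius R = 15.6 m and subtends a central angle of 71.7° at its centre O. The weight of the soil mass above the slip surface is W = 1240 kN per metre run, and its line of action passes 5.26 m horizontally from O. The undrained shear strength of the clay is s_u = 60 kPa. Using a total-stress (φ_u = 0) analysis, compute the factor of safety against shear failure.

Taking moments about the centre O, the resisting moment is provided by the undrained shear strength acting along the arc:
Arc length L_a = R·θ = 15.6·(71.7°·π/180) = 15.6·1.2514 = 19.52 m
M_R = s_u·L_a·R = 60·19.52·15.6 = 18272.5 kN·m/m
M_D = W·d = 1240·5.26 = 6522.4 kN·m/m
FS = M_R / M_D = 18272.5 / 6522.4 = 2.801

FS = 2.80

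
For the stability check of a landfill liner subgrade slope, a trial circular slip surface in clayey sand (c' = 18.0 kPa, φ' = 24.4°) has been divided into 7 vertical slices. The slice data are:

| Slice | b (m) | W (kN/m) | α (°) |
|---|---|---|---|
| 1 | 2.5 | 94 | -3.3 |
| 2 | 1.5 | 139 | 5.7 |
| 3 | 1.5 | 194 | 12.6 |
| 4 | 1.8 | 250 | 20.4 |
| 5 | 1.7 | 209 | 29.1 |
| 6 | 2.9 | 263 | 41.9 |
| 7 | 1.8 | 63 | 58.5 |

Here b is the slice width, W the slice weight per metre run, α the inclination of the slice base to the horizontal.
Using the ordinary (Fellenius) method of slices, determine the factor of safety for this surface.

Ordinary method of slices: FS = Σ[c'·Δl_i + (W_i cosα_i)·tanφ'] / Σ W_i sinα_i, with Δl_i = b_i / cosα_i.
Slice 1: Δl = 2.5/cos(-3.3°) = 2.504 m; N'_1 = 94·cos(-3.3°) = 93.8; c'Δl = 45.07; W sinα = -5.4
Slice 2: Δl = 1.5/cos5.7° = 1.507 m; N'_2 = 139·cos5.7° = 138.3; c'Δl = 27.13; W sinα = 13.8
Slice 3: Δl = 1.5/cos12.6° = 1.537 m; N'_3 = 194·cos12.6° = 189.3; c'Δl = 27.67; W sinα = 42.3
Slice 4: Δl = 1.8/cos20.4° = 1.920 m; N'_4 = 250·cos20.4° = 234.3; c'Δl = 34.57; W sinα = 87.1
Slice 5: Δl = 1.7/cos29.1° = 1.946 m; N'_5 = 209·cos29.1° = 182.6; c'Δl = 35.02; W sinα = 101.6
Slice 6: Δl = 2.9/cos41.9° = 3.896 m; N'_6 = 263·cos41.9° = 195.8; c'Δl = 70.13; W sinα = 175.6
Slice 7: Δl = 1.8/cos58.5° = 3.445 m; N'_7 = 63·cos58.5° = 32.9; c'Δl = 62.01; W sinα = 53.7
Σc'Δl = 301.6 kN/m; ΣN' = 1067.1 kN/m; ΣW sinα = 468.9 kN/m
Resisting = 301.6 + 1067.1·tan24.4° = 301.6 + 484.1 = 785.7 kN/m
FS = 785.7 / 468.9 = 1.676

FS = 1.68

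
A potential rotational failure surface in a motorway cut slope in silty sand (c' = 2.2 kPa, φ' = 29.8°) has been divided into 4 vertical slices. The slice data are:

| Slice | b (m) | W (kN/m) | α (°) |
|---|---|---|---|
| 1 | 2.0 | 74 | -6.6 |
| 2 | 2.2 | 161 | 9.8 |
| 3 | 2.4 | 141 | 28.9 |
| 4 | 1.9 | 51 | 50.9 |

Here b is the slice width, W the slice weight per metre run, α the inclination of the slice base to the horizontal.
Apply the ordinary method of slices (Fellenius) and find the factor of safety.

Ordinary method of slices: FS = Σ[c'·Δl_i + (W_i cosα_i)·tanφ'] / Σ W_i sinα_i, with Δl_i = b_i / cosα_i.
Slice 1: Δl = 2.0/cos(-6.6°) = 2.013 m; N'_1 = 74·cos(-6.6°) = 73.5; c'Δl = 4.43; W sinα = -8.5
Slice 2: Δl = 2.2/cos9.8° = 2.233 m; N'_2 = 161·cos9.8° = 158.7; c'Δl = 4.91; W sinα = 27.4
Slice 3: Δl = 2.4/cos28.9° = 2.741 m; N'_3 = 141·cos28.9° = 123.4; c'Δl = 6.03; W sinα = 68.1
Slice 4: Δl = 1.9/cos50.9° = 3.013 m; N'_4 = 51·cos50.9° = 32.2; c'Δl = 6.63; W sinα = 39.6
Σc'Δl = 22.0 kN/m; ΣN' = 387.8 kN/m; ΣW sinα = 126.6 kN/m
Resisting = 22.0 + 387.8·tan29.8° = 22.0 + 222.1 = 244.1 kN/m
FS = 244.1 / 126.6 = 1.928

FS = 1.93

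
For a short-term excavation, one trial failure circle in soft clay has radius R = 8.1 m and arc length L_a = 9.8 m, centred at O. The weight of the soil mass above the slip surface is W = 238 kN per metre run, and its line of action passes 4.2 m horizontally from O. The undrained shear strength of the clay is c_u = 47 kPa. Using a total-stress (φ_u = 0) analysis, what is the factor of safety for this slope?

FS = 3.73

Taking moments about the centre O, the resisting moment is provided by the undrained shear strength acting along the arc:
M_R = c_u·L_a·R = 47·9.80·8.1 = 3730.9 kN·m/m
M_D = W·d = 238·4.2 = 999.6 kN·m/m
FS = M_R / M_D = 3730.9 / 999.6 = 3.732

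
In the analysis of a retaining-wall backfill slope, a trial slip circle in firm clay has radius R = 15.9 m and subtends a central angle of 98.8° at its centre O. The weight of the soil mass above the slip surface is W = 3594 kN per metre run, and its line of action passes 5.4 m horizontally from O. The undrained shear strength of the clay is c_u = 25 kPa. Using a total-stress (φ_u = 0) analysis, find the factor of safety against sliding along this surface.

Taking moments about the centre O, the resisting moment is provided by the undrained shear strength acting along the arc:
Arc length L_a = R·θ = 15.9·(98.8°·π/180) = 15.9·1.7244 = 27.42 m
M_R = c_u·L_a·R = 25·27.42·15.9 = 10898.5 kN·m/m
M_D = W·d = 3594·5.4 = 19407.6 kN·m/m
FS = M_R / M_D = 10898.5 / 19407.6 = 0.562

FS = 0.56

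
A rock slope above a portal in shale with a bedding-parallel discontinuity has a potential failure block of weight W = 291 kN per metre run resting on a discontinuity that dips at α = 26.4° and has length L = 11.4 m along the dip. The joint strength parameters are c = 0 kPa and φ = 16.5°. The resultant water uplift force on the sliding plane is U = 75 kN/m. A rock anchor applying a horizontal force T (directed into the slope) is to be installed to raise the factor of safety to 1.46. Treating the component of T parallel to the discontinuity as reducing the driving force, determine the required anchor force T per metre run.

Resolving forces along and normal to the sliding plane, with the horizontal anchor force T adding T·sinα to the effective normal force and T·cosα acting up the plane against the driving force:
FS = [cL + (W cosα − U + T sinα) tanφ] / [W sinα − T cosα]
Without the anchor: N' = 185.7 kN/m, driving T_d = 129.4 kN/m, resisting R = 0·11.4 + 185.7·tan16.5° = 55.0 kN/m, FS = 0.43.
Setting FS = 1.46 and solving for T:
1.46·(129.4 − T cos26.4°) = 55.0 + T sin26.4°·tan16.5°
T·(sin26.4°·tan16.5° + 1.46·cos26.4°) = 1.46·129.4 − 55.0
T·(0.4446·0.2962 + 1.46·0.8957) = 188.9 − 55.0 = 133.9
T·1.4394 = 133.9
T = 93.0 kN/m

T = 93 kN/m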